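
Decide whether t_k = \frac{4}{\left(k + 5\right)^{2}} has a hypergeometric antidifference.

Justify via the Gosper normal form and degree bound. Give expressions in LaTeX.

No — the linear system for f has no solution.

t_(k+1)/t_k = (k + 5)**2/(k + 6)**2.
Factor: A=k**2 + 10*k + 25; B=k**2 + 12*k + 36; C=1.
Solve (k**2 + 10*k + 25)·f(k+1) − (k**2 + 10*k + 25)·f(k) = 1.
Bound: deg f ≤ 0.
Write f(k) = c0. Then LHS − RHS = -1, requiring -1 = 0: contradictory. No certificate.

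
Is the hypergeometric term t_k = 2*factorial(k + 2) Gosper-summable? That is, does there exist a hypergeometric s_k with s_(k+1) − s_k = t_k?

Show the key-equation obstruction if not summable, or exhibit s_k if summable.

t_(k+1)/t_k = k + 3.
Take A(k)=k + 3, B(k)=1, C(k)=1.
Need (k + 3)·f(k+1) − (1)·f(k) = 1.
Bound: deg f ≤ -1.
d = -1 < 0 ⇒ no nonzero polynomial f; not summable.

No. Not Gosper-summable.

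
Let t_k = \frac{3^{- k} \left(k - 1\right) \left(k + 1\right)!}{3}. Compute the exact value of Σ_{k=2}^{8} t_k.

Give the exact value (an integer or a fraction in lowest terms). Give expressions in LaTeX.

Σ = 44638/243

Compute t_(k+1)/t_k: get k*(k + 2)/(3*(k - 1)).
Take A(k)=k/3 + 2/3, B(k)=1, C(k)=k - 1.
Set up (k/3 + 2/3)·f(k+1) − (1)·f(k) − (k - 1) = 0.
deg f ≤ 0 (via 1,0,1).
Solving with deg f ≤ 0: f(k) = 3.
Then R = B(k−1)f/C = 3/(k - 1), so s_k = R(k)·t_k = factorial(k + 1)/3**k.
Check: Δs_k = (k - 1)*factorial(k + 1)/(3*3**k). ✓
Evaluate s at k=9 and k=2: 44800/243 and 2/3; difference 44638/243.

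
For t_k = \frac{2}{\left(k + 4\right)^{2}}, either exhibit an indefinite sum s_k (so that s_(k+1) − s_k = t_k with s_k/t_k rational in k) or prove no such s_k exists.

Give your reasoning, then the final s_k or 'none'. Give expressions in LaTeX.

not Gosper-summable; s_k does not exist

Step 1: r(k) = (k + 4)**2/(k + 5)**2.
Factor: A=k**2 + 8*k + 16; B=k**2 + 10*k + 25; C=1.
Set up (k**2 + 8*k + 16)·f(k+1) − (k**2 + 8*k + 16)·f(k) − (1) = 0.
d = 0 from the (2,2,0) case.
f = c0 ⇒ A·f(k+1) − B(k−1)·f(k) − C = -1. The system {-1 = 0} is inconsistent; no antidifference.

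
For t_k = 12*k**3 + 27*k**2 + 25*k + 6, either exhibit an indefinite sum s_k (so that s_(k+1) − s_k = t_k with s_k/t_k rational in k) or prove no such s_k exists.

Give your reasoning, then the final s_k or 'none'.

s_k = k*(3*k**3 + 3*k**2 + 2*k - 2)

r(k) = (12*k**3 + 63*k**2 + 115*k + 70)/(12*k**3 + 27*k**2 + 25*k + 6) after simplifying.
So A=1 and B=1, with C=k**3 + 9*k**2/4 + 25*k/12 + 1/2.
Set up (1)·f(k+1) − (1)·f(k) − (k**3 + 9*k**2/4 + 25*k/12 + 1/2) = 0.
deg f ≤ 4 (via 0,0,3).
Coefficient equations give f(k) = k*(3*k**3 + 3*k**2 + 2*k - 2)/12.
Certificate R = B(k−1)f/C = k*(3*k**3 + 3*k**2 + 2*k - 2)/(12*k**3 + 27*k**2 + 25*k + 6) gives s_k = k*(3*k**3 + 3*k**2 + 2*k - 2).
s_(k+1) − s_k = 12*k**3 + 27*k**2 + 25*k + 6 = t_k.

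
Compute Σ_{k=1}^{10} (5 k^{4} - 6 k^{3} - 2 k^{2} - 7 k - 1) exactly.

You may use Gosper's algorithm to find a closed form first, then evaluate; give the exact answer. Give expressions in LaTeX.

Σ = 107350

Compute t_(k+1)/t_k: get (5*k**4 + 14*k**3 + 10*k**2 - 9*k - 11)/(5*k**4 - 6*k**3 - 2*k**2 - 7*k - 1).
So A=1 and B=1, with C=k**4 - 6*k**3/5 - 2*k**2/5 - 7*k/5 - 1/5.
Key eq: (1)·f(k+1) = (1)·f(k) + (k**4 - 6*k**3/5 - 2*k**2/5 - 7*k/5 - 1/5).
d = 5 from the (0,0,4) case.
Match coefficients ⇒ f(k) = k*(k**4 - 4*k**3 + 4*k**2 - 4*k + 2)/5.
So s_k = (B(k−1)f/C)·t_k = (k*(k**4 - 4*k**3 + 4*k**2 - 4*k + 2)/(5*k**4 - 6*k**3 - 2*k**2 - 7*k - 1))·t_k = k*(k**4 - 4*k**3 + 4*k**2 - 4*k + 2).
Verify: 5*k**4 - 6*k**3 - 2*k**2 - 7*k - 1 matches t_k.
Sum = s_(11) − s_(1); s_(11) = 107349, s_(1) = -1 ⇒ 107350.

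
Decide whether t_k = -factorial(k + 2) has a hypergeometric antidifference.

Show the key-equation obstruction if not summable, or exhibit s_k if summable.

No — key equation has no polynomial f.

r(k) = k + 3 after simplifying.
Normal form (A,B,C) = (k + 3, 1, 1).
Need (k + 3)·f(k+1) − (1)·f(k) = 1.
deg f ≤ -1 (via 1,0,0).
Negative degree bound (-1): no f exists, t_k not Gosper-summable.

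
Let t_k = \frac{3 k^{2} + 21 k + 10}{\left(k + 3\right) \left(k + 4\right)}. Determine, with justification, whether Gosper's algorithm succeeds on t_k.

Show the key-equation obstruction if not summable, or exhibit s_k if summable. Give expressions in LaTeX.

t_(k+1)/t_k = (k + 3)*(21*k + 3*(k + 1)**2 + 31)/((k + 5)*(3*k**2 + 21*k + 10)).
Gosper form: A/B · C(k+1)/C(k) with A=k + 3, B=k + 5, C=k**2 + 7*k + 10/3.
Need (k + 3)·f(k+1) − (k + 4)·f(k) = k**2 + 7*k + 10/3.
d = 2 from the (1,1,2) case.
A polynomial solution: f(k) = k*(9*k + 1)/9.
Then R = B(k−1)f/C = k*(k + 4)*(9*k + 1)/(3*(3*k**2 + 21*k + 10)), so s_k = R(k)·t_k = k*(9*k + 1)/(3*(k + 3)).
Check: Δs_k = (3*k**2 + 21*k + 10)/(k**2 + 7*k + 12). ✓

Yes. s_k = \frac{k \left(9 k + 1\right)}{3 \left(k + 3\right)}.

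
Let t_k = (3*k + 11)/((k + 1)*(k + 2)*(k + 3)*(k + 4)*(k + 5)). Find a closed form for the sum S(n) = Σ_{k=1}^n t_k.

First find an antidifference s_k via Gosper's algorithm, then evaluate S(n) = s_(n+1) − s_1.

S(n) = n*(n**2 + 10*n + 31)/(30*(n**3 + 10*n**2 + 31*n + 30))

t_(k+1)/t_k = (k + 1)*(3*k + 14)/((k + 6)*(3*k + 11)).
Take A(k)=k + 1, B(k)=k + 6, C(k)=k + 11/3.
f must satisfy (k + 1)·f(k+1) − (k + 5)·f(k) = k + 11/3.
deg f ≤ 4 (via 1,1,1).
Match coefficients ⇒ f(k) = k*(k + 3)*(k**2 + 7*k + 14)/24.
R(k) = B(k−1)·f(k)/C(k) = k*(k + 3)*(k + 5)*(k**2 + 7*k + 14)/(8*(3*k + 11)); s_k = R·t_k = k*(k**2 + 7*k + 14)/(8*(k**3 + 7*k**2 + 14*k + 8)).
Verify: (3*k + 11)/(k**5 + 15*k**4 + 85*k**3 + 225*k**2 + 274*k + 120) matches t_k.
Telescope: S(n) = s_(n+1) − s_(1) = (n**3 + 10*n**2 + 31*n + 22)/(8*(n**3 + 10*n**2 + 31*n + 30)) − (11/120) = n*(n**2 + 10*n + 31)/(30*(n**3 + 10*n**2 + 31*n + 30)).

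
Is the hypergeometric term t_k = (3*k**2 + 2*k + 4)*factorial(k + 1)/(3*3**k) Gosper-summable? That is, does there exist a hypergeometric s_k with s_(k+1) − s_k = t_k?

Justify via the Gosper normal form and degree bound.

Compute t_(k+1)/t_k: get (k + 2)*(2*k + 3*(k + 1)**2 + 6)/(3*(3*k**2 + 2*k + 4)).
So A=k/3 + 2/3 and B=1, with C=k**2 + 2*k/3 + 4/3.
Set up (k/3 + 2/3)·f(k+1) − (1)·f(k) − (k**2 + 2*k/3 + 4/3) = 0.
Degrees (1,0,2) ⇒ d ≤ 1.
A polynomial solution: f(k) = 3*k + 2.
Certificate R = B(k−1)f/C = 3*(3*k + 2)/(3*k**2 + 2*k + 4) gives s_k = (3*k + 2)*factorial(k + 1)/3**k.
Δs = (3*k**2 + 2*k + 4)*factorial(k + 1)/(3*3**k), as required.

Yes. s_k = (3*k + 2)*factorial(k + 1)/3**k.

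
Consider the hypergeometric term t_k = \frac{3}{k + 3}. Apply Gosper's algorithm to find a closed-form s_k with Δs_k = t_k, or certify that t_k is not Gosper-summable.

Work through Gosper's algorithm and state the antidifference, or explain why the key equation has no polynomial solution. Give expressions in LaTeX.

t_(k+1)/t_k = (k + 3)/(k + 4).
Take A(k)=k + 3, B(k)=k + 4, C(k)=1.
Set up (k + 3)·f(k+1) − (k + 3)·f(k) − (1) = 0.
d = 0 from the (1,1,0) case.
Put f(k) = c0: A·f(k+1) − B(k−1)·f(k) − C = -1; need -1 = 0 — inconsistent ⇒ no f, not summable.

no hypergeometric antidifference exists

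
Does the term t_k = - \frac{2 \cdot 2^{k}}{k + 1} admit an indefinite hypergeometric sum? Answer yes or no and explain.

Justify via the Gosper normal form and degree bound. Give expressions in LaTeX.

No — negative degree bound, so no certificate f.

Step 1: r(k) = 2*(k + 1)/(k + 2).
Take A(k)=2*k + 2, B(k)=k + 2, C(k)=1.
Set up (2*k + 2)·f(k+1) − (k + 1)·f(k) − (1) = 0.
Degrees (1,1,0) ⇒ d ≤ -1.
deg f ≤ -1 is impossible — no certificate.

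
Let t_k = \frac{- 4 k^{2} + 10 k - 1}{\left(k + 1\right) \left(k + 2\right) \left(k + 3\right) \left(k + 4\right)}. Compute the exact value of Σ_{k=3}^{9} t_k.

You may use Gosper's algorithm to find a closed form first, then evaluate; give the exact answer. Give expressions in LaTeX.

Σ = -581/5720

t_(k+1)/t_k = -(k + 1)*(10*k - 4*(k + 1)**2 + 9)/((k + 5)*(4*k**2 - 10*k + 1)).
Gosper form: A/B · C(k+1)/C(k) with A=k + 1, B=k + 5, C=k**2 - 5*k/2 + 1/4.
Need (k + 1)·f(k+1) − (k + 4)·f(k) = k**2 - 5*k/2 + 1/4.
d = 3 from the (1,1,2) case.
Solve for f: f(k) = k*(k - 4)*(k - 2)/12 (degree 3 ≤ 3).
Certificate R = B(k−1)f/C = k*(k - 4)*(k - 2)*(k + 4)/(3*(4*k**2 - 10*k + 1)) gives s_k = k*(-k**2 + 6*k - 8)/(3*(k + 1)*(k + 2)*(k + 3)).
Δs = (-4*k**2 + 10*k - 1)/(k**4 + 10*k**3 + 35*k**2 + 50*k + 24), as required.
Sum = s_(10) − s_(3); s_(10) = -40/429, s_(3) = 1/120 ⇒ -581/5720.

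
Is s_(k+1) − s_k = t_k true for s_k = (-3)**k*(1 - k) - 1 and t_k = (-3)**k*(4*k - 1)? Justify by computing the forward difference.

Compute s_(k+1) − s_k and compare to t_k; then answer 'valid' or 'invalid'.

valid; difference matches t_k

s_(k+1) = 3*(-3)**k*k - 1
s_(k+1) − s_k = (-3)**k*(4*k - 1)
(s_(k+1) − s_k) − t_k = 0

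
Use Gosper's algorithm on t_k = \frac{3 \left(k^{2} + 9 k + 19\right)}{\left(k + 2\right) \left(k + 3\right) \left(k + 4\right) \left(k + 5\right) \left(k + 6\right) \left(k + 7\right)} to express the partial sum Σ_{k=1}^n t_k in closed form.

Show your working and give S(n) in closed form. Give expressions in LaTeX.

S(n) = \frac{n \left(n^{2} + 15 n + 71\right)}{105 \left(n^{3} + 15 n^{2} + 71 n + 105\right)}

Compute t_(k+1)/t_k: get (k + 2)*(9*k + (k + 1)**2 + 28)/((k + 8)*(k**2 + 9*k + 19)).
Factor: A=k + 2; B=k + 8; C=k**2 + 9*k + 19.
Set up (k + 2)·f(k+1) − (k + 7)·f(k) − (k**2 + 9*k + 19) = 0.
Degrees (1,1,2) ⇒ d ≤ 5.
A polynomial solution: f(k) = k*(k + 3)*(k + 5)*(k**2 + 12*k + 44)/144.
Then R = B(k−1)f/C = k*(k + 3)*(k + 5)*(k + 7)*(k**2 + 12*k + 44)/(144*(k**2 + 9*k + 19)), so s_k = R(k)·t_k = k*(k**2 + 12*k + 44)/(48*(k**3 + 12*k**2 + 44*k + 48)).
s_(k+1) − s_k = 3*(k**2 + 9*k + 19)/(k**6 + 27*k**5 + 295*k**4 + 1665*k**3 + 5104*k**2 + 8028*k + 5040) = t_k.
Σ_(k=1)^n t_k = s_(n+1) − s_(1) = ((n**3 + 15*n**2 + 71*n + 57)/(48*(n**3 + 15*n**2 + 71*n + 105))) − (19/1680), i.e. n*(n**2 + 15*n + 71)/(105*(n**3 + 15*n**2 + 71*n + 105)).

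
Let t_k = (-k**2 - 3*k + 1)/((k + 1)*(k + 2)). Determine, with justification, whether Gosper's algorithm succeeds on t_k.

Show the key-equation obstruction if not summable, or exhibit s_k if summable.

r(k) = (k + 1)*(3*k + (k + 1)**2 + 2)/((k + 3)*(k**2 + 3*k - 1)) after simplifying.
So A=k + 1 and B=k + 3, with C=k**2 + 3*k - 1.
f must satisfy (k + 1)·f(k+1) − (k + 2)·f(k) = k**2 + 3*k - 1.
d = 2 from the (1,1,2) case.
Coefficient equations give f(k) = k*(k - 2).
So s_k = (B(k−1)f/C)·t_k = (k*(k - 2)*(k + 2)/(k**2 + 3*k - 1))·t_k = k*(2 - k)/(k + 1).
s_(k+1) − s_k = (-k**2 - 3*k + 1)/(k**2 + 3*k + 2) = t_k.

Yes. s_k = k*(2 - k)/(k + 1).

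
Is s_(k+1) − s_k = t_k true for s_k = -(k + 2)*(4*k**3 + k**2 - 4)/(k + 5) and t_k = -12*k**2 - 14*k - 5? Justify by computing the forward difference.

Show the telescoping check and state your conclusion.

s_(k+1) = -(k + 3)*(4*(k + 1)**3 + (k + 1)**2 - 4)/(k + 6)
s_(k+1) − s_k = (-12*k**4 - 122*k**3 - 300*k**2 - 250*k - 63)/(k**2 + 11*k + 30)
(s_(k+1) − s_k) − t_k = 3*(8*k**3 + 73*k**2 + 75*k + 29)/(k**2 + 11*k + 30)

Invalid: residual 3*(8*k**3 + 73*k**2 + 75*k + 29)/(k**2 + 11*k + 30) ≠ 0.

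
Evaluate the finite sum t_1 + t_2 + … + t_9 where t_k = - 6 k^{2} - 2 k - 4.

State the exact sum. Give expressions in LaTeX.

Ratio r(k) = (k + 3*(k + 1)**2 + 3)/(3*k**2 + k + 2).
Gosper form: A/B · C(k+1)/C(k) with A=1, B=1, C=k**2 + k/3 + 2/3.
Need (1)·f(k+1) − (1)·f(k) = k**2 + k/3 + 2/3.
Bound: deg f ≤ 3.
Solving with deg f ≤ 3: f(k) = k*(k**2 - k + 2)/3.
Get s_k = R·t_k = 2*k*(-k**2 + k - 2) with R(k) = B(k−1)f(k)/C(k) = k*(k**2 - k + 2)/(3*k**2 + k + 2).
Check: Δs_k = -6*k**2 - 2*k - 4. ✓
Telescoping: Σ = s_(10) − s_(1) = -1840 − (-4) = -1836.

Σ = -1836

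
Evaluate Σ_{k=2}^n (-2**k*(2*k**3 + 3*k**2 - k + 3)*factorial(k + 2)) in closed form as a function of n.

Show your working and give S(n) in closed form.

Ratio r(k) = 2*(2*k**4 + 15*k**3 + 38*k**2 + 40*k + 21)/(2*k**3 + 3*k**2 - k + 3).
Take A(k)=2*k + 6, B(k)=1, C(k)=k**3 + 3*k**2/2 - k/2 + 3/2.
Set up (2*k + 6)·f(k+1) − (1)·f(k) − (k**3 + 3*k**2/2 - k/2 + 3/2) = 0.
Degrees (1,0,3) ⇒ d ≤ 2.
Solve for f: f(k) = (k**2 - 3*k + 3)/2 (degree 2 ≤ 2).
R(k) = B(k−1)·f(k)/C(k) = (k**2 - 3*k + 3)/(2*k**3 + 3*k**2 - k + 3); s_k = R·t_k = -2**k*(k**2 - 3*k + 3)*factorial(k + 2).
Check: Δs_k = -2**k*(2*k**3 + 3*k**2 - k + 3)*factorial(k + 2). ✓
Σ_(k=2)^n t_k = s_(n+1) − s_(2) = (-2**(n + 1)*(n**2 - n + 1)*factorial(n + 3)) − (-96), i.e. -2*2**n*n**2*factorial(n + 3) + 2*2**n*n*factorial(n + 3) - 2*2**n*factorial(n + 3) + 96.

S(n) = -2*2**n*n**2*factorial(n + 3) + 2*2**n*n*factorial(n + 3) - 2*2**n*factorial(n + 3) + 96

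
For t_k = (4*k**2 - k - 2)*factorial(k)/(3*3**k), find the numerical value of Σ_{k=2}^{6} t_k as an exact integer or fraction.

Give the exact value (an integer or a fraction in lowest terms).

Step 1: r(k) = (k + 1)*(k - 4*(k + 1)**2 + 3)/(3*(-4*k**2 + k + 2)).
So A=k/3 + 1/3 and B=1, with C=k**2 - k/4 - 1/2.
Solve (k/3 + 1/3)·f(k+1) − (1)·f(k) = k**2 - k/4 - 1/2.
Bound: deg f ≤ 1.
Solve for f: f(k) = 3*(4*k + 3)/4 (degree 1 ≤ 1).
R(k) = B(k−1)·f(k)/C(k) = 3*(4*k + 3)/(4*k**2 - k - 2); s_k = R·t_k = (4*k + 3)*factorial(k)/3**k.
Δs = (4*k**2 - k - 2)*factorial(k)/(3*3**k), as required.
Σ_(k=2)^(6) t_k = s_(7) − s_(2) = 17360/243 − (22/9) = 16766/243.

Σ = 16766/243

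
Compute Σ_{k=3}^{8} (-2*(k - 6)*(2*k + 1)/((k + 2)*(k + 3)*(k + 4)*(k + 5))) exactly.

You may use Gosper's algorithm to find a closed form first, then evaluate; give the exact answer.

Σ = 2089/60060

Step 1: r(k) = (k - 5)*(k + 2)*(2*k + 3)/((k - 6)*(k + 6)*(2*k + 1)).
Normal form (A,B,C) = (k + 2, k + 6, k**2 - 11*k/2 - 3).
Key eq: (k + 2)·f(k+1) = (k + 5)·f(k) + (k**2 - 11*k/2 - 3).
deg f ≤ 3 (via 1,1,2).
A polynomial solution: f(k) = -k*(k**2 + 57*k + 14)/48.
So s_k = (B(k−1)f/C)·t_k = (-k*(k + 5)*(k**2 + 57*k + 14)/(24*(k - 6)*(2*k + 1)))·t_k = k*(k**2 + 57*k + 14)/(12*(k**3 + 9*k**2 + 26*k + 24)).
s_(k+1) − s_k = 2*(-2*k**2 + 11*k + 6)/(k**4 + 14*k**3 + 71*k**2 + 154*k + 120) = t_k.
Evaluate s at k=9 and k=3: 38/143 and 97/420; difference 2089/60060.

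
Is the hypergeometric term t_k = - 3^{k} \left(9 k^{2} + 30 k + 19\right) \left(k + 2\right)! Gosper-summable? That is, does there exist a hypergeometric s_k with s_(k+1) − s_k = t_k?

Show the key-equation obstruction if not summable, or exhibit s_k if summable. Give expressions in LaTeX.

Yes. s_k = - 3^{k} \left(3 k - 1\right) \left(k + 2\right)!.

Step 1: r(k) = 3*(9*k**3 + 75*k**2 + 202*k + 174)/(9*k**2 + 30*k + 19).
So A=3*k + 9 and B=1, with C=k**2 + 10*k/3 + 19/9.
Set up (3*k + 9)·f(k+1) − (1)·f(k) − (k**2 + 10*k/3 + 19/9) = 0.
From deg A=1, deg B=0, deg C=2: d=1.
Coefficient equations give f(k) = (3*k - 1)/9.
Certificate R = B(k−1)f/C = (3*k - 1)/(9*k**2 + 30*k + 19) gives s_k = -3**k*(3*k - 1)*factorial(k + 2).
Check: Δs_k = -3**k*(9*k**2 + 30*k + 19)*factorial(k + 2). ✓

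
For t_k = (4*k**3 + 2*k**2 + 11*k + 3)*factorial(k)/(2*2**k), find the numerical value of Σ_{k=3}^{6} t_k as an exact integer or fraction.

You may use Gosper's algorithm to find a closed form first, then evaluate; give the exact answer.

Σ = 56841/8

The ratio is (4*k**4 + 18*k**3 + 41*k**2 + 47*k + 20)/(2*(4*k**3 + 2*k**2 + 11*k + 3)).
So A=k/2 + 1/2 and B=1, with C=k**3 + k**2/2 + 11*k/4 + 3/4.
Set up (k/2 + 1/2)·f(k+1) − (1)·f(k) − (k**3 + k**2/2 + 11*k/4 + 3/4) = 0.
Bound: deg f ≤ 2.
Solve for f: f(k) = (4*k**2 - 2*k - 1)/2 (degree 2 ≤ 2).
So s_k = (B(k−1)f/C)·t_k = (2*(4*k**2 - 2*k - 1)/(4*k**3 + 2*k**2 + 11*k + 3))·t_k = (4*k**2 - 2*k - 1)*factorial(k)/2**k.
Verify: (4*k**3 + 2*k**2 + 11*k + 3)*factorial(k)/(2*2**k) matches t_k.
Σ_(k=3)^(6) t_k = s_(7) − s_(3) = 57015/8 − (87/4) = 56841/8.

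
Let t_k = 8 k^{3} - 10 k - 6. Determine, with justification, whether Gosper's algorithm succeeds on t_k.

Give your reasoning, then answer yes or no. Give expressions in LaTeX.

t_(k+1)/t_k = (5*k - 4*(k + 1)**3 + 8)/(-4*k**3 + 5*k + 3).
Normal form (A,B,C) = (1, 1, k**3 - 5*k/4 - 3/4).
Set up (1)·f(k+1) − (1)·f(k) − (k**3 - 5*k/4 - 3/4) = 0.
Degrees (0,0,3) ⇒ d ≤ 4.
A polynomial solution: f(k) = k*(2*k**3 - 4*k**2 - 3*k - 1)/8.
Then R = B(k−1)f/C = k*(2*k**3 - 4*k**2 - 3*k - 1)/(2*(4*k**3 - 5*k - 3)), so s_k = R(k)·t_k = k*(2*k**3 - 4*k**2 - 3*k - 1).
Verify: 8*k**3 - 10*k - 6 matches t_k.

Yes. s_k = k \left(2 k^{3} - 4 k^{2} - 3 k - 1\right).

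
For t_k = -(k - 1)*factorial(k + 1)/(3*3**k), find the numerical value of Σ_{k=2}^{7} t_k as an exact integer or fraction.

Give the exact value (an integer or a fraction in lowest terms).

r(k) = k*(k + 2)/(3*(k - 1)) after simplifying.
Factor: A=k/3 + 2/3; B=1; C=k - 1.
Set up (k/3 + 2/3)·f(k+1) − (1)·f(k) − (k - 1) = 0.
d = 0 from the (1,0,1) case.
Coefficient equations give f(k) = 3.
Certificate R = B(k−1)f/C = 3/(k - 1) gives s_k = -factorial(k + 1)/3**k.
Verify: -(k - 1)*factorial(k + 1)/(3*3**k) matches t_k.
Evaluate s at k=8 and k=2: -4480/81 and -2/3; difference -4426/81.

Σ = -4426/81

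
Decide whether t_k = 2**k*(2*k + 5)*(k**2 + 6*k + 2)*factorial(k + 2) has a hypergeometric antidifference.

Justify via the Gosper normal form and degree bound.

t_(k+1)/t_k = 2*(k + 3)*(2*k + 7)*(6*k + (k + 1)**2 + 8)/((2*k + 5)*(k**2 + 6*k + 2)).
Factor: A=2*k + 6; B=1; C=k**3 + 17*k**2/2 + 17*k + 5.
f must satisfy (2*k + 6)·f(k+1) − (1)·f(k) = k**3 + 17*k**2/2 + 17*k + 5.
Bound: deg f ≤ 2.
A polynomial solution: f(k) = (k**2 + 4*k - 4)/2.
R(k) = B(k−1)·f(k)/C(k) = (k**2 + 4*k - 4)/((2*k + 5)*(k**2 + 6*k + 2)); s_k = R·t_k = 2**k*(k**2 + 4*k - 4)*factorial(k + 2).
Verify: 2**k*(2*k + 5)*(k**2 + 6*k + 2)*factorial(k + 2) matches t_k.

Yes. s_k = 2**k*(k**2 + 4*k - 4)*factorial(k + 2).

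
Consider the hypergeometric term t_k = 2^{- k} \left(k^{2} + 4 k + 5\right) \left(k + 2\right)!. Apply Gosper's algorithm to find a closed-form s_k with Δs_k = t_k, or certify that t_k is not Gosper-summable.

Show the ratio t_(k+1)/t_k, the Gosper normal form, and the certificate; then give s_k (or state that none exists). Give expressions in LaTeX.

s_k = 2^{1 - k} \left(k + 2\right) \left(k + 2\right)!

Step 1: r(k) = (k + 3)*(4*k + (k + 1)**2 + 9)/(2*(k**2 + 4*k + 5)).
So A=k/2 + 3/2 and B=1, with C=k**2 + 4*k + 5.
Key eq: (k/2 + 3/2)·f(k+1) = (1)·f(k) + (k**2 + 4*k + 5).
From deg A=1, deg B=0, deg C=2: d=1.
Solve for f: f(k) = 2*(k + 2) (degree 1 ≤ 1).
Get s_k = R·t_k = 2**(1 - k)*(k + 2)*factorial(k + 2) with R(k) = B(k−1)f(k)/C(k) = 2*(k + 2)/(k**2 + 4*k + 5).
Verify: (k**2 + 4*k + 5)*factorial(k + 2)/2**k matches t_k.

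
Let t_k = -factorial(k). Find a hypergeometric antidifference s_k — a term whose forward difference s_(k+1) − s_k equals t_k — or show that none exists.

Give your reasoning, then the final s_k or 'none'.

Compute t_(k+1)/t_k: get k + 1.
Gosper form: A/B · C(k+1)/C(k) with A=k + 1, B=1, C=1.
Set up (k + 1)·f(k+1) − (1)·f(k) − (1) = 0.
d = -1 from the (1,0,0) case.
Bound -1 < 0, so the key equation has no polynomial solution.

not Gosper-summable; s_k does not exist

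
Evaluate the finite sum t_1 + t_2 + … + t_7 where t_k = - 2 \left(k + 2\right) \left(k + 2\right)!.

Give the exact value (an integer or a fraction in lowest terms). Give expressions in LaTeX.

Σ = -7257588

r(k) = (k + 3)**2/(k + 2) after simplifying.
A = k + 3, B = 1, C = k + 2.
Set up (k + 3)·f(k+1) − (1)·f(k) − (k + 2) = 0.
Degrees (1,0,1) ⇒ d ≤ 0.
A polynomial solution: f(k) = 1.
Get s_k = R·t_k = -2*factorial(k + 2) with R(k) = B(k−1)f(k)/C(k) = 1/(k + 2).
Check: Δs_k = -2*(k + 2)*factorial(k + 2). ✓
Σ_(k=1)^(7) t_k = s_(8) − s_(1) = -7257600 − (-12) = -7257588.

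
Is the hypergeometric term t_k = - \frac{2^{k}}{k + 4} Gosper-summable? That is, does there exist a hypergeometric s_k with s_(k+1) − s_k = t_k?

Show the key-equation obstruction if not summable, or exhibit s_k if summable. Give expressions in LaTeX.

The ratio is 2*(k + 4)/(k + 5).
Gosper form: A/B · C(k+1)/C(k) with A=2*k + 8, B=k + 5, C=1.
Key eq: (2*k + 8)·f(k+1) = (k + 4)·f(k) + (1).
Bound: deg f ≤ -1.
Bound -1 < 0, so the key equation has no polynomial solution.

No — key equation has no polynomial f.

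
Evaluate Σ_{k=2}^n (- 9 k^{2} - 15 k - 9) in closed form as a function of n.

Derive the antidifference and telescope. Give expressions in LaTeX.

S(n) = - 3 n^{3} - 12 n^{2} - 18 n + 33

Ratio r(k) = (3*k**2 + 11*k + 11)/(3*k**2 + 5*k + 3).
So A=1 and B=1, with C=k**2 + 5*k/3 + 1.
Set up (1)·f(k+1) − (1)·f(k) − (k**2 + 5*k/3 + 1) = 0.
Degrees (0,0,2) ⇒ d ≤ 3.
A polynomial solution: f(k) = k*(k**2 + k + 1)/3.
Get s_k = R·t_k = 3*k*(-k**2 - k - 1) with R(k) = B(k−1)f(k)/C(k) = k*(k**2 + k + 1)/(3*k**2 + 5*k + 3).
s_(k+1) − s_k = -9*k**2 - 15*k - 9 = t_k.
s_(n+1) = -3*n**3 - 12*n**2 - 18*n - 9 and s_(2) = -42, so S(n) = -3*n**3 - 12*n**2 - 18*n + 33.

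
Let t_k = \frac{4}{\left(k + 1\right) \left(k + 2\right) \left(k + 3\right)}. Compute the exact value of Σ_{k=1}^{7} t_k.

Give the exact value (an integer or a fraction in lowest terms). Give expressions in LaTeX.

Ratio r(k) = (k + 1)/(k + 4).
So A=k + 1 and B=k + 4, with C=1.
f must satisfy (k + 1)·f(k+1) − (k + 3)·f(k) = 1.
Bound: deg f ≤ 2.
Match coefficients ⇒ f(k) = k*(k + 3)/4.
Certificate R = B(k−1)f/C = k*(k + 3)**2/4 gives s_k = k*(k + 3)/((k + 1)*(k + 2)).
Δs = 4/(k**3 + 6*k**2 + 11*k + 6), as required.
Evaluate s at k=8 and k=1: 44/45 and 2/3; difference 14/45.

Σ = 14/45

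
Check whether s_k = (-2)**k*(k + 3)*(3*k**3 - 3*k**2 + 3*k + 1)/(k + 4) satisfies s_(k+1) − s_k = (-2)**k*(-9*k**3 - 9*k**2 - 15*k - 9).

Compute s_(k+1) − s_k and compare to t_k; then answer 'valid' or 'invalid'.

Invalid: residual (-2)**k*(9*k**4 + 48*k**3 + 48*k**2 + 72*k + 37)/(k**2 + 9*k + 20) ≠ 0.

s_(k+1) = (-2)**(k + 1)*(3*k**4 + 18*k**3 + 30*k**2 + 28*k + 16)/(k + 5)
s_(k+1) − s_k = (-2)**k*(-9*k**5 - 81*k**4 - 228*k**3 - 276*k**2 - 309*k - 143)/(k**2 + 9*k + 20)
(s_(k+1) − s_k) − t_k = (-2)**k*(9*k**4 + 48*k**3 + 48*k**2 + 72*k + 37)/(k**2 + 9*k + 20)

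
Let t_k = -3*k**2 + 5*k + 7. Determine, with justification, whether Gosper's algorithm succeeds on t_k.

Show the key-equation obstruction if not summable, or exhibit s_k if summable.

Step 1: r(k) = (3*k**2 + k - 9)/(3*k**2 - 5*k - 7).
Gosper form: A/B · C(k+1)/C(k) with A=1, B=1, C=k**2 - 5*k/3 - 7/3.
f must satisfy (1)·f(k+1) − (1)·f(k) = k**2 - 5*k/3 - 7/3.
Degrees (0,0,2) ⇒ d ≤ 3.
Coefficient equations give f(k) = k*(k**2 - 4*k - 4)/3.
Then R = B(k−1)f/C = k*(k**2 - 4*k - 4)/(3*k**2 - 5*k - 7), so s_k = R(k)·t_k = k*(-k**2 + 4*k + 4).
Δs = -3*k**2 + 5*k + 7, as required.

Yes. s_k = k*(-k**2 + 4*k + 4).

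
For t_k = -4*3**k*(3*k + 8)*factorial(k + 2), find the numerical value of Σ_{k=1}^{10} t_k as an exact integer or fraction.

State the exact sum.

Ratio r(k) = 3*(k + 3)*(3*k + 11)/(3*k + 8).
Gosper form: A/B · C(k+1)/C(k) with A=3*k + 9, B=1, C=k + 8/3.
Set up (3*k + 9)·f(k+1) − (1)·f(k) − (k + 8/3) = 0.
d = 0 from the (1,0,1) case.
Solving with deg f ≤ 0: f(k) = 1/3.
Certificate R = B(k−1)f/C = 1/(3*k + 8) gives s_k = -4*3**k*factorial(k + 2).
s_(k+1) − s_k = -4*3**k*(3*k + 8)*factorial(k + 2) = t_k.
Sum = s_(11) − s_(1); s_(11) = -4412392214630400, s_(1) = -72 ⇒ -4412392214630328.

Σ = -4412392214630328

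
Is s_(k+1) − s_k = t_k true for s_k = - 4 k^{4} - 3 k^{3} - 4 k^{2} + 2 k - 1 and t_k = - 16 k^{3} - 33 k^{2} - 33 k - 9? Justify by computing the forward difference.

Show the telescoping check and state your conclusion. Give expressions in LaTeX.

valid (s_(k+1) − s_k reduces to t_k)

s_(k+1) = -4*k**4 - 19*k**3 - 37*k**2 - 31*k - 10
s_(k+1) − s_k = -16*k**3 - 33*k**2 - 33*k - 9
(s_(k+1) − s_k) − t_k = 0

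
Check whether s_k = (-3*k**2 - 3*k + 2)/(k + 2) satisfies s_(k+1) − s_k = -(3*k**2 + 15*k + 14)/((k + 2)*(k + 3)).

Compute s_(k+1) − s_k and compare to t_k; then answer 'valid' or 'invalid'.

valid; difference matches t_k

s_(k+1) = (-3*k**2 - 9*k - 4)/(k + 3)
s_(k+1) − s_k = (-3*k**2 - 15*k - 14)/(k**2 + 5*k + 6)
(s_(k+1) − s_k) − t_k = 0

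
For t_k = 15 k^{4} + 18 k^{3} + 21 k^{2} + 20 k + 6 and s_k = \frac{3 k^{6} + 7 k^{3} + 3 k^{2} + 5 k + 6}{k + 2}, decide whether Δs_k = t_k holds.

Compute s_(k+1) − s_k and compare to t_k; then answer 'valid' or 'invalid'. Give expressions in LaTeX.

Invalid: residual \frac{- 12 k^{5} - 51 k^{4} - 54 k^{3} - 58 k^{2} - 47 k - 6}{k^{2} + 5 k + 6} ≠ 0.

s_(k+1) = (5*k + 3*(k + 1)**6 + 7*(k + 1)**3 + 3*(k + 1)**2 + 11)/(k + 3)
s_(k+1) − s_k = (15*k**6 + 81*k**5 + 150*k**4 + 179*k**3 + 174*k**2 + 103*k + 30)/(k**2 + 5*k + 6)
(s_(k+1) − s_k) − t_k = (-12*k**5 - 51*k**4 - 54*k**3 - 58*k**2 - 47*k - 6)/(k**2 + 5*k + 6)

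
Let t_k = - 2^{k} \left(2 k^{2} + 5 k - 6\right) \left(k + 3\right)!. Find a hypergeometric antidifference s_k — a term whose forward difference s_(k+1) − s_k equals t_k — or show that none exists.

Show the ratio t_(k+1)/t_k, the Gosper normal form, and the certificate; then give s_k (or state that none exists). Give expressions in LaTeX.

Step 1: r(k) = 2*(2*k**3 + 17*k**2 + 37*k + 4)/(2*k**2 + 5*k - 6).
Normal form (A,B,C) = (2*k + 8, 1, k**2 + 5*k/2 - 3).
Solve (2*k + 8)·f(k+1) − (1)·f(k) = k**2 + 5*k/2 - 3.
From deg A=1, deg B=0, deg C=2: d=1.
Match coefficients ⇒ f(k) = (k - 2)/2.
Get s_k = R·t_k = -2**k*(k - 2)*factorial(k + 3) with R(k) = B(k−1)f(k)/C(k) = (k - 2)/(2*k**2 + 5*k - 6).
s_(k+1) − s_k = -2**k*(2*k**2 + 5*k - 6)*factorial(k + 3) = t_k.

s_k = - 2^{k} \left(k - 2\right) \left(k + 3\right)!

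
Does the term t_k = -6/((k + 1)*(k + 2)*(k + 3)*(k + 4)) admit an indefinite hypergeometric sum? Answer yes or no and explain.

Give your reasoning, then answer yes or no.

Yes. s_k = k*(-k**2 - 6*k - 11)/(3*(k + 1)*(k + 2)*(k + 3)).

r(k) = (k + 1)/(k + 5) after simplifying.
Normal form (A,B,C) = (k + 1, k + 5, 1).
f must satisfy (k + 1)·f(k+1) − (k + 4)·f(k) = 1.
deg f ≤ 3 (via 1,1,0).
Coefficient equations give f(k) = k*(k**2 + 6*k + 11)/18.
So s_k = (B(k−1)f/C)·t_k = (k*(k + 4)*(k**2 + 6*k + 11)/18)·t_k = k*(-k**2 - 6*k - 11)/(3*(k + 1)*(k + 2)*(k + 3)).
Verify: -6/(k**4 + 10*k**3 + 35*k**2 + 50*k + 24) matches t_k.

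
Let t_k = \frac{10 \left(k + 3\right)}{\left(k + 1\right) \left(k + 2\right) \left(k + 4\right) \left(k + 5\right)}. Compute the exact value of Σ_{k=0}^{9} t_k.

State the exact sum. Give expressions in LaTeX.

Σ = 375/308

The ratio is (k + 1)*(k + 4)**2/((k + 3)**2*(k + 6)).
Normal form (A,B,C) = (k + 1, k + 6, k**2 + 6*k + 9).
Set up (k + 1)·f(k+1) − (k + 5)·f(k) − (k**2 + 6*k + 9) = 0.
Bound: deg f ≤ 4.
A polynomial solution: f(k) = k*(k + 2)*(k + 3)*(k + 5)/8.
So s_k = (B(k−1)f/C)·t_k = (k*(k + 2)*(k + 5)**2/(8*(k + 3)))·t_k = 5*k*(k + 5)/(4*(k**2 + 5*k + 4)).
Verify: 10*(k + 3)/(k**4 + 12*k**3 + 49*k**2 + 78*k + 40) matches t_k.
Evaluate s at k=10 and k=0: 375/308 and 0; difference 375/308.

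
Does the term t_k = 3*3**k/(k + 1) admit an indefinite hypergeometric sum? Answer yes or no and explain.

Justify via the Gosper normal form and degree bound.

No; the degree bound rules out any f.

The ratio is 3*(k + 1)/(k + 2).
Factor: A=3*k + 3; B=k + 2; C=1.
Key eq: (3*k + 3)·f(k+1) = (k + 1)·f(k) + (1).
From deg A=1, deg B=1, deg C=0: d=-1.
Bound -1 < 0, so the key equation has no polynomial solution.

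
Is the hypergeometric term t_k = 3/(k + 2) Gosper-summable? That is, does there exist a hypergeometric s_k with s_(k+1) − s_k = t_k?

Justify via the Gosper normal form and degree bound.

r(k) = (k + 2)/(k + 3) after simplifying.
Normal form (A,B,C) = (k + 2, k + 3, 1).
Solve (k + 2)·f(k+1) − (k + 2)·f(k) = 1.
Bound: deg f ≤ 0.
Generic f = c0 gives residual -1; -1 = 0 cannot hold, so t_k is not Gosper-summable.

No — t_k has no hypergeometric antidifference.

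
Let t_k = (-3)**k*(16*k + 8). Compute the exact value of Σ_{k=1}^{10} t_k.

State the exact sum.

t_(k+1)/t_k = 3*(-2*k - 3)/(2*k + 1).
So A=-3 and B=1, with C=k + 1/2.
Solve (-3)·f(k+1) − (1)·f(k) = k + 1/2.
d = 1 from the (0,0,1) case.
Coefficient equations give f(k) = -(4*k - 1)/16.
Get s_k = R·t_k = (-3)**k*(1 - 4*k) with R(k) = B(k−1)f(k)/C(k) = -(4*k - 1)/(8*(2*k + 1)).
Δs = (-3)**k*(16*k + 8), as required.
Telescoping: Σ = s_(11) − s_(1) = 7617321 − (9) = 7617312.

Σ = 7617312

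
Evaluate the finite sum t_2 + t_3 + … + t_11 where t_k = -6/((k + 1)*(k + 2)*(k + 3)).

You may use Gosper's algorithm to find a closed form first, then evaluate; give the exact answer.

Σ = -85/364

Ratio r(k) = (k + 1)/(k + 4).
A = k + 1, B = k + 4, C = 1.
f must satisfy (k + 1)·f(k+1) − (k + 3)·f(k) = 1.
deg f ≤ 2 (via 1,1,0).
Solve for f: f(k) = k*(k + 3)/4 (degree 2 ≤ 2).
So s_k = (B(k−1)f/C)·t_k = (k*(k + 3)**2/4)·t_k = 3*k*(-k - 3)/(2*(k + 1)*(k + 2)).
Δs = -6/(k**3 + 6*k**2 + 11*k + 6), as required.
Evaluate s at k=12 and k=2: -135/91 and -5/4; difference -85/364.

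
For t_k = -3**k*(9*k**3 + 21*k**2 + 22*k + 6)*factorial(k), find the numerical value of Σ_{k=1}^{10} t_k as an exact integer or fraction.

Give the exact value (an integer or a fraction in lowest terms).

Σ = -2489041762099194

t_(k+1)/t_k = 3*(9*k**4 + 57*k**3 + 139*k**2 + 149*k + 58)/(9*k**3 + 21*k**2 + 22*k + 6).
Gosper form: A/B · C(k+1)/C(k) with A=3*k + 3, B=1, C=k**3 + 7*k**2/3 + 22*k/9 + 2/3.
Solve (3*k + 3)·f(k+1) − (1)·f(k) = k**3 + 7*k**2/3 + 22*k/9 + 2/3.
Bound: deg f ≤ 2.
Coefficient equations give f(k) = k*(3*k - 1)/9.
Certificate R = B(k−1)f/C = k*(3*k - 1)/(9*k**3 + 21*k**2 + 22*k + 6) gives s_k = -3**k*k*(3*k - 1)*factorial(k).
Δs = -3**k*(9*k**3 + 21*k**2 + 22*k + 6)*factorial(k), as required.
Telescoping: Σ = s_(11) − s_(1) = -2489041762099200 − (-6) = -2489041762099194.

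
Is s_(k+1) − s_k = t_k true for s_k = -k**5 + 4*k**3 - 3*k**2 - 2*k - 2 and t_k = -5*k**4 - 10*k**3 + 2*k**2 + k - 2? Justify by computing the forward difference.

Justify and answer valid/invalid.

s_(k+1) = -k**5 - 5*k**4 - 6*k**3 - k**2 - k - 4
s_(k+1) − s_k = -5*k**4 - 10*k**3 + 2*k**2 + k - 2
(s_(k+1) − s_k) − t_k = 0

valid (s_(k+1) − s_k reduces to t_k)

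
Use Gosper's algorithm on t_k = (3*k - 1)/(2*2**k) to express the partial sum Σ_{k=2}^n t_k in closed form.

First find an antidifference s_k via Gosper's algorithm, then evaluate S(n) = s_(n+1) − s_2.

Step 1: r(k) = (3*k + 2)/(2*(3*k - 1)).
Normal form (A,B,C) = (1/2, 1, k - 1/3).
Need (1/2)·f(k+1) − (1)·f(k) = k - 1/3.
Degrees (0,0,1) ⇒ d ≤ 1.
A polynomial solution: f(k) = -2*(3*k + 2)/3.
Certificate R = B(k−1)f/C = -2*(3*k + 2)/(3*k - 1) gives s_k = (-3*k - 2)/2**k.
Check: Δs_k = (3*k - 1)/(2*2**k). ✓
Σ_(k=2)^n t_k = s_(n+1) − s_(2) = (2**(-n - 1)*(-3*n - 5)) − (-2), i.e. 2**(-n - 1)*(2**(n + 2) - 3*n - 5).

S(n) = 2**(-n - 1)*(2**(n + 2) - 3*n - 5)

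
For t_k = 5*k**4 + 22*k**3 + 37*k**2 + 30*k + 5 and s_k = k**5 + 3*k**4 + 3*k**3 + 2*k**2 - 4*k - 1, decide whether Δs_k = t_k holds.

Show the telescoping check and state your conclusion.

s_(k+1) = k**5 + 8*k**4 + 25*k**3 + 39*k**2 + 26*k + 4
s_(k+1) − s_k = 5*k**4 + 22*k**3 + 37*k**2 + 30*k + 5
(s_(k+1) − s_k) − t_k = 0

valid (s_(k+1) − s_k reduces to t_k)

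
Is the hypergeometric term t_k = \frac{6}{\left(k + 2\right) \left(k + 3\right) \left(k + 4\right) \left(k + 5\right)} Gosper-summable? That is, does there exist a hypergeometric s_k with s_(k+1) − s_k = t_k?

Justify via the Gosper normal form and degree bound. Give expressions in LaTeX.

Yes. s_k = \frac{k \left(k^{2} + 9 k + 26\right)}{12 \left(k + 2\right) \left(k + 3\right) \left(k + 4\right)}.

Step 1: r(k) = (k + 2)/(k + 6).
A = k + 2, B = k + 6, C = 1.
Need (k + 2)·f(k+1) − (k + 5)·f(k) = 1.
d = 3 from the (1,1,0) case.
A polynomial solution: f(k) = k*(k**2 + 9*k + 26)/72.
R(k) = B(k−1)·f(k)/C(k) = k*(k + 5)*(k**2 + 9*k + 26)/72; s_k = R·t_k = k*(k**2 + 9*k + 26)/(12*(k + 2)*(k + 3)*(k + 4)).
Δs = 6/(k**4 + 14*k**3 + 71*k**2 + 154*k + 120), as required.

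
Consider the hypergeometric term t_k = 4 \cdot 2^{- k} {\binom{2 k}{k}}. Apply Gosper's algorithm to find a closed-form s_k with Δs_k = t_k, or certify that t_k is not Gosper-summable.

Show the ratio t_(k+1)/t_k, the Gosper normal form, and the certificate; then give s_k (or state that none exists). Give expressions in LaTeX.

r(k) = (2*k + 1)/(k + 1) after simplifying.
Take A(k)=2*k + 1, B(k)=k + 1, C(k)=1.
Key eq: (2*k + 1)·f(k+1) = (k)·f(k) + (1).
deg f ≤ -1 (via 1,1,0).
deg f ≤ -1 is impossible — no certificate.

none (Gosper's algorithm certifies no s_k)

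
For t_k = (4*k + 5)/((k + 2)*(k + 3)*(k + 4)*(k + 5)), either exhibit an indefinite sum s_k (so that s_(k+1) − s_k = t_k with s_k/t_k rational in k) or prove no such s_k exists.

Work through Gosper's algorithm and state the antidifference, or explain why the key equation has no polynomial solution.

The ratio is (k + 2)*(4*k + 9)/((k + 6)*(4*k + 5)).
A = k + 2, B = k + 6, C = k + 5/4.
Solve (k + 2)·f(k+1) − (k + 5)·f(k) = k + 5/4.
Bound: deg f ≤ 3.
Solving with deg f ≤ 3: f(k) = k*(k**2 + 9*k + 10)/32.
Get s_k = R·t_k = k*(k**2 + 9*k + 10)/(8*(k + 2)*(k + 3)*(k + 4)) with R(k) = B(k−1)f(k)/C(k) = k*(k + 5)*(k**2 + 9*k + 10)/(8*(4*k + 5)).
Δs = (4*k + 5)/(k**4 + 14*k**3 + 71*k**2 + 154*k + 120), as required.

s_k = k*(k**2 + 9*k + 10)/(8*(k + 2)*(k + 3)*(k + 4))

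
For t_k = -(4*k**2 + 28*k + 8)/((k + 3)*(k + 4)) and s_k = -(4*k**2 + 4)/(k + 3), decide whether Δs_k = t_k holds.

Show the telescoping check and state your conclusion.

s_(k+1) = 4*(-(k + 1)**2 - 1)/(k + 4)
s_(k+1) − s_k = 4*(-k**2 - 7*k - 2)/(k**2 + 7*k + 12)
(s_(k+1) − s_k) − t_k = 0

valid (s_(k+1) − s_k reduces to t_k)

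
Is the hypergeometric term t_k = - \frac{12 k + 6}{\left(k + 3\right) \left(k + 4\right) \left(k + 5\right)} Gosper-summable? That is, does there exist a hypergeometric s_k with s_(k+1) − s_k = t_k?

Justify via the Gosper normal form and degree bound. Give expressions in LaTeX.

Compute t_(k+1)/t_k: get (k + 3)*(2*k + 3)/((k + 6)*(2*k + 1)).
Factor: A=k + 3; B=k + 6; C=k + 1/2.
Need (k + 3)·f(k+1) − (k + 5)·f(k) = k + 1/2.
From deg A=1, deg B=1, deg C=1: d=2.
A polynomial solution: f(k) = k*(7*k + 1)/48.
R(k) = B(k−1)·f(k)/C(k) = k*(k + 5)*(7*k + 1)/(24*(2*k + 1)); s_k = R·t_k = -k*(7*k + 1)/(4*(k + 3)*(k + 4)).
Δs = 6*(-2*k - 1)/(k**3 + 12*k**2 + 47*k + 60), as required.

Yes. s_k = - \frac{k \left(7 k + 1\right)}{4 \left(k + 3\right) \left(k + 4\right)}.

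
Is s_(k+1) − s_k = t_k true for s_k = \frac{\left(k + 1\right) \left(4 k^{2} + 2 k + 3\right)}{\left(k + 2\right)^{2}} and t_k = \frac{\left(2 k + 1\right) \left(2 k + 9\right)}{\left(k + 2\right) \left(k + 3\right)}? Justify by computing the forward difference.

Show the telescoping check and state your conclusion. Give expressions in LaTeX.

s_(k+1) = (k + 2)*(2*k + 4*(k + 1)**2 + 5)/(k + 3)**2
s_(k+1) − s_k = (4*k**4 + 40*k**3 + 119*k**2 + 125*k + 45)/(k**4 + 10*k**3 + 37*k**2 + 60*k + 36)
(s_(k+1) − s_k) − t_k = (-14*k**2 - 40*k - 9)/(k**4 + 10*k**3 + 37*k**2 + 60*k + 36)

Invalid: residual \frac{- 14 k^{2} - 40 k - 9}{k^{4} + 10 k^{3} + 37 k^{2} + 60 k + 36} ≠ 0.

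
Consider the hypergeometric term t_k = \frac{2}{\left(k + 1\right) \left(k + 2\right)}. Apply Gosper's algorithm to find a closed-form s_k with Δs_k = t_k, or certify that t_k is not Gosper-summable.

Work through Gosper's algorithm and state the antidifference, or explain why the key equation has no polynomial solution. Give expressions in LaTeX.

s_k = \frac{2 k}{k + 1}

The ratio is (k + 1)/(k + 3).
Gosper form: A/B · C(k+1)/C(k) with A=k + 1, B=k + 3, C=1.
Need (k + 1)·f(k+1) − (k + 2)·f(k) = 1.
Bound: deg f ≤ 1.
Solve for f: f(k) = k (degree 1 ≤ 1).
Get s_k = R·t_k = 2*k/(k + 1) with R(k) = B(k−1)f(k)/C(k) = k*(k + 2).
Verify: 2/(k**2 + 3*k + 2) matches t_k.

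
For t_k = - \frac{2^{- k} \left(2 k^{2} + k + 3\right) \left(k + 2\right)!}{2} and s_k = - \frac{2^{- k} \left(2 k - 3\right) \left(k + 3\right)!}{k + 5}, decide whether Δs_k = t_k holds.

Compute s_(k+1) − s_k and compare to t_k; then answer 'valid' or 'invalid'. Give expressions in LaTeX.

Invalid: residual \frac{2^{- k} \left(2 k^{3} + 11 k^{2} + 4 k + 21\right) \left(k + 2\right)!}{\left(k + 5\right) \left(k + 6\right)} ≠ 0.

s_(k+1) = -(2*k - 1)*factorial(k + 4)/(2*2**k*(k + 6))
s_(k+1) − s_k = -(2*k**3 + 13*k**2 + 13*k + 16)*factorial(k + 3)/(2*2**k*(k + 5)*(k + 6))
(s_(k+1) − s_k) − t_k = (2*k**3 + 11*k**2 + 4*k + 21)*factorial(k + 2)/(2**k*(k + 5)*(k + 6))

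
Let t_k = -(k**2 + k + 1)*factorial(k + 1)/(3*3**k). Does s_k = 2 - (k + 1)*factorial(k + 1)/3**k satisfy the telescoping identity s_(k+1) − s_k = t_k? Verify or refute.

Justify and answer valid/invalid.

valid; difference matches t_k

s_(k+1) = -3**(-k - 1)*(k + 2)*factorial(k + 2) + 2
s_(k+1) − s_k = -(k**2 + k + 1)*factorial(k + 1)/(3*3**k)
(s_(k+1) − s_k) − t_k = 0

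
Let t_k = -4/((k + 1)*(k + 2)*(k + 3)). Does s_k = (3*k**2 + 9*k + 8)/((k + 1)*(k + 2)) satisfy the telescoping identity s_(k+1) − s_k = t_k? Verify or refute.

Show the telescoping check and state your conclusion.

Valid: the claim telescopes to t_k.

s_(k+1) = (9*k + 3*(k + 1)**2 + 17)/((k + 2)*(k + 3))
s_(k+1) − s_k = -4/(k**3 + 6*k**2 + 11*k + 6)
(s_(k+1) − s_k) − t_k = 0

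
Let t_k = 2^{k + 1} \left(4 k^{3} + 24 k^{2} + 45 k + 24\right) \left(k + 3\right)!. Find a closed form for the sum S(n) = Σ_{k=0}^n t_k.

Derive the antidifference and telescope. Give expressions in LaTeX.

r(k) = 2*(4*k**4 + 52*k**3 + 249*k**2 + 517*k + 388)/(4*k**3 + 24*k**2 + 45*k + 24) after simplifying.
Normal form (A,B,C) = (2*k + 8, 1, k**3 + 6*k**2 + 45*k/4 + 6).
Solve (2*k + 8)·f(k+1) − (1)·f(k) = k**3 + 6*k**2 + 45*k/4 + 6.
Bound: deg f ≤ 2.
A polynomial solution: f(k) = k*(2*k + 1)/4.
Then R = B(k−1)f/C = k*(2*k + 1)/(4*k**3 + 24*k**2 + 45*k + 24), so s_k = R(k)·t_k = 2**(k + 1)*k*(2*k + 1)*factorial(k + 3).
s_(k+1) − s_k = 2**(k + 1)*(4*k**3 + 24*k**2 + 45*k + 24)*factorial(k + 3) = t_k.
s_(n+1) = 2**(n + 2)*(n + 1)*(2*n + 3)*factorial(n + 4) and s_(0) = 0, so S(n) = 2**(n + 2)*(n + 1)*(2*n + 3)*factorial(n + 4).

S(n) = 2^{n + 2} \left(n + 1\right) \left(2 n + 3\right) \left(n + 4\right)!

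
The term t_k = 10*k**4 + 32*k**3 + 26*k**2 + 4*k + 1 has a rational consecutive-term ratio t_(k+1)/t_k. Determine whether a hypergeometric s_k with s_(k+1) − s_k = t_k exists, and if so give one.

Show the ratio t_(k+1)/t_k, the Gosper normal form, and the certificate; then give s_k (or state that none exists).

s_k = k*(2*k**4 + 3*k**3 - 4*k**2 - 3*k + 3)

Step 1: r(k) = (10*k**4 + 72*k**3 + 182*k**2 + 192*k + 73)/(10*k**4 + 32*k**3 + 26*k**2 + 4*k + 1).
Normal form (A,B,C) = (1, 1, k**4 + 16*k**3/5 + 13*k**2/5 + 2*k/5 + 1/10).
Key eq: (1)·f(k+1) = (1)·f(k) + (k**4 + 16*k**3/5 + 13*k**2/5 + 2*k/5 + 1/10).
deg f ≤ 5 (via 0,0,4).
Solve for f: f(k) = k*(2*k**4 + 3*k**3 - 4*k**2 - 3*k + 3)/10 (degree 5 ≤ 5).
Get s_k = R·t_k = k*(2*k**4 + 3*k**3 - 4*k**2 - 3*k + 3) with R(k) = B(k−1)f(k)/C(k) = k*(2*k**4 + 3*k**3 - 4*k**2 - 3*k + 3)/(10*k**4 + 32*k**3 + 26*k**2 + 4*k + 1).
Δs = 10*k**4 + 32*k**3 + 26*k**2 + 4*k + 1, as required.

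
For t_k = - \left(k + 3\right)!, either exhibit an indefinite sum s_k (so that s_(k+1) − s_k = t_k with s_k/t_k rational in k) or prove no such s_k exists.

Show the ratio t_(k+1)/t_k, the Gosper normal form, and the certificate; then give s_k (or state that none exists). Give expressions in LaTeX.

Compute t_(k+1)/t_k: get k + 4.
Gosper form: A/B · C(k+1)/C(k) with A=k + 4, B=1, C=1.
f must satisfy (k + 4)·f(k+1) − (1)·f(k) = 1.
d = -1 from the (1,0,0) case.
d = -1 < 0 ⇒ no nonzero polynomial f; not summable.

no hypergeometric antidifference exists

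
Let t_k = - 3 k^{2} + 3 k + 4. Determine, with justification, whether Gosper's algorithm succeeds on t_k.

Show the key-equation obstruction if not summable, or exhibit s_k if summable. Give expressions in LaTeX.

t_(k+1)/t_k = (3*k**2 + 3*k - 4)/(3*k**2 - 3*k - 4).
Gosper form: A/B · C(k+1)/C(k) with A=1, B=1, C=k**2 - k - 4/3.
Need (1)·f(k+1) − (1)·f(k) = k**2 - k - 4/3.
Bound: deg f ≤ 3.
Coefficient equations give f(k) = k*(k**2 - 3*k - 2)/3.
Get s_k = R·t_k = k*(-k**2 + 3*k + 2) with R(k) = B(k−1)f(k)/C(k) = k*(k**2 - 3*k - 2)/(3*k**2 - 3*k - 4).
Verify: -3*k**2 + 3*k + 4 matches t_k.

Yes. s_k = k \left(- k^{2} + 3 k + 2\right).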